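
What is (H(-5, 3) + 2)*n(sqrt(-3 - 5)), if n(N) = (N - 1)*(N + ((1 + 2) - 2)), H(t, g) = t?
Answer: 27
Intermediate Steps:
n(N) = (1 + N)*(-1 + N) (n(N) = (-1 + N)*(N + (3 - 2)) = (-1 + N)*(N + 1) = (-1 + N)*(1 + N) = (1 + N)*(-1 + N))
(H(-5, 3) + 2)*n(sqrt(-3 - 5)) = (-5 + 2)*(-1 + (sqrt(-3 - 5))**2) = -3*(-1 + (sqrt(-8))**2) = -3*(-1 + (2*I*sqrt(2))**2) = -3*(-1 - 8) = -3*(-9) = 27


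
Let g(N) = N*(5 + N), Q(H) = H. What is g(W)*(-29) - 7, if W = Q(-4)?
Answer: 109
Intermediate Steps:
W = -4
g(W)*(-29) - 7 = -4*(5 - 4)*(-29) - 7 = -4*1*(-29) - 7 = -4*(-29) - 7 = 116 - 7 = 109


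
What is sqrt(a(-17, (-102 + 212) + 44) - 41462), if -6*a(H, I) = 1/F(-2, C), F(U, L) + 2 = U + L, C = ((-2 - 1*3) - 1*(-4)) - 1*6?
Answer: I*sqrt(180608406)/66 ≈ 203.62*I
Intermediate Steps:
C = -7 (C = ((-2 - 3) + 4) - 6 = (-5 + 4) - 6 = -1 - 6 = -7)
F(U, L) = -2 + L + U (F(U, L) = -2 + (U + L) = -2 + (L + U) = -2 + L + U)
a(H, I) = 1/66 (a(H, I) = -1/(6*(-2 - 7 - 2)) = -1/6/(-11) = -1/6*(-1/11) = 1/66)
sqrt(a(-17, (-102 + 212) + 44) - 41462) = sqrt(1/66 - 41462) = sqrt(-2736491/66) = I*sqrt(180608406)/66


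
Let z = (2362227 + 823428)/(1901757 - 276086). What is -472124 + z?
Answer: -767515109549/1625671 ≈ -4.7212e+5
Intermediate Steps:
z = 3185655/1625671 ≈ 1.9596
-472124 + z = -472124 + 3185655/1625671 = -767515109549/1625671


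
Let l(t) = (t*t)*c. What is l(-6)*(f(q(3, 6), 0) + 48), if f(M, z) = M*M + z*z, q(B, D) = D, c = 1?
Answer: 3024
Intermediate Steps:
l(t) = t**2 (l(t) = (t*t)*1 = t**2*1 = t**2)
f(M, z) = M**2 + z**2
l(-6)*(f(q(3, 6), 0) + 48) = (-6)**2*((6**2 + 0**2) + 48) = 36*((36 + 0) + 48) = 36*(36 + 48) = 36*84 = 3024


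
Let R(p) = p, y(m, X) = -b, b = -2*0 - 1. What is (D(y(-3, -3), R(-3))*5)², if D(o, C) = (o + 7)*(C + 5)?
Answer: 6400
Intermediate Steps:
b = -1 (b = 0 - 1 = -1)
y(m, X) = 1 (y(m, X) = -1*(-1) = 1)
D(o, C) = (5 + C)*(7 + o) (D(o, C) = (7 + o)*(5 + C) = (5 + C)*(7 + o))
(D(y(-3, -3), R(-3))*5)² = ((35 + 5*1 + 7*(-3) - 3*1)*5)² = ((35 + 5 - 21 - 3)*5)² = (16*5)² = 80² = 6400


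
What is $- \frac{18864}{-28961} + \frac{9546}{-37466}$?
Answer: $\frac{215148459}{542526413} \approx 0.39657$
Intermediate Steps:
$- \frac{18864}{-28961} + \frac{9546}{-37466} = \left(-18864\right) \left(- \frac{1}{28961}\right) + 9546 \left(- \frac{1}{37466}\right) = \frac{18864}{28961} - \frac{4773}{18733} = \frac{215148459}{542526413}$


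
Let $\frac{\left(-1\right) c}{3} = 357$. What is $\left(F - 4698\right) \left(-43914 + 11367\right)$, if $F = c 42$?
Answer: $1616934960$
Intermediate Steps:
$c = -1071$ ($c = \left(-3\right) 357 = -1071$)
$F = -44982$ ($F = \left(-1071\right) 42 = -44982$)
$\left(F - 4698\right) \left(-43914 + 11367\right) = \left(-44982 - 4698\right) \left(-43914 + 11367\right) = \left(-49680\right) \left(-32547\right) = 1616934960$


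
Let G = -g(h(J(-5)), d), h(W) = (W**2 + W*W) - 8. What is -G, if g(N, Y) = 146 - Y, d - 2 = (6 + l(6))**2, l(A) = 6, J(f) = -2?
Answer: 0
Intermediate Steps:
d = 146 (d = 2 + (6 + 6)**2 = 2 + 12**2 = 2 + 144 = 146)
h(W) = -8 + 2*W**2 (h(W) = (W**2 + W**2) - 8 = 2*W**2 - 8 = -8 + 2*W**2)
G = 0 (G = -(146 - 1*146) = -(146 - 146) = -1*0 = 0)
-G = -1*0 = 0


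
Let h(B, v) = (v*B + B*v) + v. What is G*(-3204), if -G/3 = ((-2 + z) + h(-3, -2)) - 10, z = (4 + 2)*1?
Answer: 38448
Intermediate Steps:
h(B, v) = v + 2*B*v (h(B, v) = (B*v + B*v) + v = 2*B*v + v = v + 2*B*v)
z = 6 (z = 6*1 = 6)
G = -12 (G = -3*(((-2 + 6) - 2*(1 + 2*(-3))) - 10) = -3*((4 - 2*(1 - 6)) - 10) = -3*((4 - 2*(-5)) - 10) = -3*((4 + 10) - 10) = -3*(14 - 10) = -3*4 = -12)
G*(-3204) = -12*(-3204) = 38448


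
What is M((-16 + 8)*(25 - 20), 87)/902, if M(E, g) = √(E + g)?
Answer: √47/902 ≈ 0.0076005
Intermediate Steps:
M((-16 + 8)*(25 - 20), 87)/902 = √((-16 + 8)*(25 - 20) + 87)/902 = √(-8*5 + 87)*(1/902) = √(-40 + 87)*(1/902) = √47*(1/902) = √47/902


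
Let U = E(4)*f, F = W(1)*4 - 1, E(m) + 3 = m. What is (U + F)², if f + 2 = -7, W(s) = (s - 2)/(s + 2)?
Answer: 1156/9 ≈ 128.44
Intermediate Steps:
W(s) = (-2 + s)/(2 + s)
E(m) = -3 + m
F = -7/3 (F = ((-2 + 1)/(2 + 1))*4 - 1 = (-1/3)*4 - 1 = ((⅓)*(-1))*4 - 1 = -⅓*4 - 1 = -4/3 - 1 = -7/3 ≈ -2.3333)
f = -9 (f = -2 - 7 = -9)
U = -9 (U = (-3 + 4)*(-9) = 1*(-9) = -9)
(U + F)² = (-9 - 7/3)² = (-34/3)² = 1156/9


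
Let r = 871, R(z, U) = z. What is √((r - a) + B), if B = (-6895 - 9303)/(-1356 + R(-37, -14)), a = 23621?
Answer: 2*I*√225115566/199 ≈ 150.79*I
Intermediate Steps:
B = 2314/199 (B = (-6895 - 9303)/(-1356 - 37) = -16198/(-1393) = -16198*(-1/1393) = 2314/199 ≈ 11.628)
√((r - a) + B) = √((871 - 1*23621) + 2314/199) = √((871 - 23621) + 2314/199) = √(-22750 + 2314/199) = √(-4524936/199) = 2*I*√225115566/199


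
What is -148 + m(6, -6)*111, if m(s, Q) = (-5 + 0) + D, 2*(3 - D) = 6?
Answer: -703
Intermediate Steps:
D = 0 (D = 3 - ½*6 = 3 - 3 = 0)
m(s, Q) = -5 (m(s, Q) = (-5 + 0) + 0 = -5 + 0 = -5)
-148 + m(6, -6)*111 = -148 - 5*111 = -148 - 555 = -703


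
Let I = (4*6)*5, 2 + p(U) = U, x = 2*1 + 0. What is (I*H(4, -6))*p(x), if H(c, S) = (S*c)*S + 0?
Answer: 0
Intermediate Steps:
H(c, S) = c*S² (H(c, S) = c*S² + 0 = c*S²)
x = 2 (x = 2 + 0 = 2)
p(U) = -2 + U
I = 120 (I = 24*5 = 120)
(I*H(4, -6))*p(x) = (120*(4*(-6)²))*(-2 + 2) = (120*(4*36))*0 = (120*144)*0 = 17280*0 = 0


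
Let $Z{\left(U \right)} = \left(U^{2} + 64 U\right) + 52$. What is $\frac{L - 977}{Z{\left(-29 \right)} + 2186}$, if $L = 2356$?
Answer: $\frac{1379}{1223} \approx 1.1276$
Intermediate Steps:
$Z{\left(U \right)} = 52 + U^{2} + 64 U$
$\frac{L - 977}{Z{\left(-29 \right)} + 2186} = \frac{2356 - 977}{\left(52 + \left(-29\right)^{2} + 64 \left(-29\right)\right) + 2186} = \frac{1379}{\left(52 + 841 - 1856\right) + 2186} = \frac{1379}{-963 + 2186} = \frac{1379}{1223}$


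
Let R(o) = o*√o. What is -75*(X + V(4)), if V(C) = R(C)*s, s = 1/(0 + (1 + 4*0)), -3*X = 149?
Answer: 3125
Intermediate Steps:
X = -149/3 (X = -⅓*149 = -149/3 ≈ -49.667)
s = 1 (s = 1/(0 + (1 + 0)) = 1/(0 + 1) = 1/1 = 1)
R(o) = o^(3/2)
V(C) = C^(3/2) (V(C) = C^(3/2)*1 = C^(3/2))
-75*(X + V(4)) = -75*(-149/3 + 4^(3/2)) = -75*(-149/3 + 8) = -75*(-125/3) = 3125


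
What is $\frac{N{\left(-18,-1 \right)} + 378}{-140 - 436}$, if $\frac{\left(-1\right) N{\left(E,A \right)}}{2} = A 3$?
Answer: $- \frac{2}{3} \approx -0.66667$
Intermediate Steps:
$N{\left(E,A \right)} = - 6 A$ ($N{\left(E,A \right)} = - 2 A 3 = - 2 \cdot 3 A = - 6 A$)
$\frac{N{\left(-18,-1 \right)} + 378}{-140 - 436} = \frac{\left(-6\right) \left(-1\right) + 378}{-140 - 436} = \frac{6 + 378}{-576} = 384 \left(- \frac{1}{576}\right) = - \frac{2}{3}$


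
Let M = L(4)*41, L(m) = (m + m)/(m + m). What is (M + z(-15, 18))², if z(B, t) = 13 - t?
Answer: 1296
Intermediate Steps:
L(m) = 1 (L(m) = (2*m)/((2*m)) = (2*m)*(1/(2*m)) = 1)
M = 41 (M = 1*41 = 41)
(M + z(-15, 18))² = (41 + (13 - 1*18))² = (41 + (13 - 18))² = (41 - 5)² = 36² = 1296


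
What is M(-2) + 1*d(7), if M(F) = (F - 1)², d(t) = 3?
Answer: 12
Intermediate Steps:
M(F) = (-1 + F)²
M(-2) + 1*d(7) = (-1 - 2)² + 1*3 = (-3)² + 3 = 9 + 3 = 12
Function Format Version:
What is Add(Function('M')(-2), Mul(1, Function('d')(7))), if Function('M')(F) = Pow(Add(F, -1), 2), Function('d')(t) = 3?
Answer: 12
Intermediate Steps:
Function('M')(F) = Pow(Add(-1, F), 2)
Add(Function('M')(-2), Mul(1, Function('d')(7))) = Add(Pow(Add(-1, -2), 2), Mul(1, 3)) = Add(Pow(-3, 2), 3) = Add(9, 3) = 12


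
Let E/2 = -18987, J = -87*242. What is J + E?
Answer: -59028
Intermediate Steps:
J = -21054
E = -37974 (E = 2*(-18987) = -37974)
J + E = -21054 - 37974 = -59028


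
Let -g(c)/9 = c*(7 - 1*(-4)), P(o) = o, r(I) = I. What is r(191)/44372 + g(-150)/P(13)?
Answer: 658926683/576836 ≈ 1142.3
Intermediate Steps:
g(c) = -99*c (g(c) = -9*c*(7 - 1*(-4)) = -9*c*(7 + 4) = -9*c*11 = -99*c)
r(191)/44372 + g(-150)/P(13) = 191/44372 - 99*(-150)/13 = 191*(1/44372) + 14850*(1/13) = 191/44372 + 14850/13 = 658926683/576836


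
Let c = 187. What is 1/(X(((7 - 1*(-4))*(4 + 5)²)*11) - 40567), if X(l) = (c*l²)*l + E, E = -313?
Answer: 1/176056787897107 ≈ 5.6800e-15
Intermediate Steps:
X(l) = -313 + 187*l³ (X(l) = (187*l²)*l - 313 = 187*l³ - 313 = -313 + 187*l³)
1/(X(((7 - 1*(-4))*(4 + 5)²)*11) - 40567) = 1/((-313 + 187*(((7 - 1*(-4))*(4 + 5)²)*11)³) - 40567) = 1/((-313 + 187*(((7 + 4)*9²)*11)³) - 40567) = 1/((-313 + 187*((11*81)*11)³) - 40567) = 1/((-313 + 187*(891*11)³) - 40567) = 1/((-313 + 187*9801³) - 40567) = 1/((-313 + 187*941480149401) - 40567) = 1/((-313 + 176056787937987) - 40567) = 1/(176056787937674 - 40567) = 1/176056787897107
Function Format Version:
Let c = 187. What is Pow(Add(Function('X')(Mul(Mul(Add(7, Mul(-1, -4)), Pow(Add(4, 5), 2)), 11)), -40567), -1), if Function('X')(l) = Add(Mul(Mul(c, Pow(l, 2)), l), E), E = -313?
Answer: Rational(1, 176056787897107) ≈ 5.6800e-15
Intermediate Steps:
Function('X')(l) = Add(-313, Mul(187, Pow(l, 3))) (Function('X')(l) = Add(Mul(Mul(187, Pow(l, 2)), l), -313) = Add(Mul(187, Pow(l, 3)), -313) = Add(-313, Mul(187, Pow(l, 3))))
Pow(Add(Function('X')(Mul(Mul(Add(7, Mul(-1, -4)), Pow(Add(4, 5), 2)), 11)), -40567), -1) = Pow(Add(Add(-313, Mul(187, Pow(Mul(Mul(Add(7, Mul(-1, -4)), Pow(Add(4, 5), 2)), 11), 3))), -40567), -1) = Pow(Add(Add(-313, Mul(187, Pow(Mul(Mul(Add(7, 4), Pow(9, 2)), 11), 3))), -40567), -1) = Pow(Add(Add(-313, Mul(187, Pow(Mul(Mul(11, 81), 11), 3))), -40567), -1) = Pow(Add(Add(-313, Mul(187, Pow(Mul(891, 11), 3))), -40567), -1) = Pow(Add(Add(-313, Mul(187, Pow(9801, 3))), -40567), -1) = Pow(Add(Add(-313, Mul(187, 941480149401)), -40567), -1) = Pow(Add(Add(-313, 176056787937987), -40567), -1) = Pow(Add(176056787937674, -40567), -1) = Pow(176056787897107, -1) = Rational(1, 176056787897107)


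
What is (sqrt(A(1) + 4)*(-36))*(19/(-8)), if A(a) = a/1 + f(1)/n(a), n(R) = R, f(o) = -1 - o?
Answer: 171*sqrt(3)/2 ≈ 148.09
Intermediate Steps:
A(a) = a - 2/a (A(a) = a/1 + (-1 - 1*1)/a = a*1 + (-1 - 1)/a = a - 2/a)
(sqrt(A(1) + 4)*(-36))*(19/(-8)) = (sqrt((1 - 2/1) + 4)*(-36))*(19/(-8)) = (sqrt((1 - 2*1) + 4)*(-36))*(19*(-1/8)) = (sqrt((1 - 2) + 4)*(-36))*(-19/8) = (sqrt(-1 + 4)*(-36))*(-19/8) = (sqrt(3)*(-36))*(-19/8) = -36*sqrt(3)*(-19/8) = 171*sqrt(3)/2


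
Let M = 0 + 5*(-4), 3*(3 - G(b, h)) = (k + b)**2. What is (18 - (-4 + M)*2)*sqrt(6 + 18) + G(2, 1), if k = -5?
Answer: 132*sqrt(6) ≈ 323.33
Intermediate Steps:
G(b, h) = 3 - (-5 + b)**2/3
M = -20 (M = 0 - 20 = -20)
(18 - (-4 + M)*2)*sqrt(6 + 18) + G(2, 1) = (18 - (-4 - 20)*2)*sqrt(6 + 18) + (3 - (-5 + 2)**2/3) = (18 - (-24)*2)*sqrt(24) + (3 - 1/3*(-3)**2) = (18 - 1*(-48))*(2*sqrt(6)) + (3 - 1/3*9) = (18 + 48)*(2*sqrt(6)) + (3 - 3) = 66*(2*sqrt(6)) + 0 = 132*sqrt(6) + 0 = 132*sqrt(6)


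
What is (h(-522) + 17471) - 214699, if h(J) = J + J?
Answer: -198272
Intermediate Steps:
h(J) = 2*J
(h(-522) + 17471) - 214699 = (2*(-522) + 17471) - 214699 = (-1044 + 17471) - 214699 = 16427 - 214699 = -198272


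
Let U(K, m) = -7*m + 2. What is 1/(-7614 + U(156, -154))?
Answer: -1/6534 ≈ -0.00015305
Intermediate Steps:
U(K, m) = 2 - 7*m
1/(-7614 + U(156, -154)) = 1/(-7614 + (2 - 7*(-154))) = 1/(-7614 + (2 + 1078)) = 1/(-7614 + 1080) = 1/(-6534) = -1/6534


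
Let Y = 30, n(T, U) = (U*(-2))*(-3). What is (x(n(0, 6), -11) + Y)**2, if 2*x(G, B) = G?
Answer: 2304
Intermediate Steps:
n(T, U) = 6*U (n(T, U) = -2*U*(-3) = 6*U)
x(G, B) = G/2
(x(n(0, 6), -11) + Y)**2 = ((6*6)/2 + 30)**2 = ((1/2)*36 + 30)**2 = (18 + 30)**2 = 48**2 = 2304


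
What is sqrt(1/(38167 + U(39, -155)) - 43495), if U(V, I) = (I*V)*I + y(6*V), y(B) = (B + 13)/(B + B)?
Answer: I*sqrt(53601942827555082979)/35105131 ≈ 208.55*I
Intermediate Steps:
y(B) = (13 + B)/(2*B) (y(B) = (13 + B)/((2*B)) = (13 + B)*(1/(2*B)) = (13 + B)/(2*B))
U(V, I) = V*I**2 + (13 + 6*V)/(12*V) (U(V, I) = (I*V)*I + (13 + 6*V)/(2*((6*V))) = V*I**2 + (1/(6*V))*(13 + 6*V)/2 = V*I**2 + (13 + 6*V)/(12*V))
sqrt(1/(38167 + U(39, -155)) - 43495) = sqrt(1/(38167 + (1/2 + (13/12)/39 + 39*(-155)**2)) - 43495) = sqrt(1/(38167 + (1/2 + (13/12)*(1/39) + 39*24025)) - 43495) = sqrt(1/(38167 + (1/2 + 1/36 + 936975)) - 43495) = sqrt(1/(38167 + 33731119/36) - 43495) = sqrt(1/(35105131/36) - 43495) = sqrt(36/35105131 - 43495) = sqrt(-1526897672809/35105131) = I*sqrt(53601942827555082979)/35105131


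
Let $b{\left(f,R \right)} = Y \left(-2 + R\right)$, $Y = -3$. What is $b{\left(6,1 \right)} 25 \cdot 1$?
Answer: $75$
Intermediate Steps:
$b{\left(f,R \right)} = 6 - 3 R$ ($b{\left(f,R \right)} = - 3 \left(-2 + R\right) = 6 - 3 R$)
$b{\left(6,1 \right)} 25 \cdot 1 = \left(6 - 3\right) 25 \cdot 1 = 3 \cdot 25 \cdot 1 = 75 \cdot 1 = 75$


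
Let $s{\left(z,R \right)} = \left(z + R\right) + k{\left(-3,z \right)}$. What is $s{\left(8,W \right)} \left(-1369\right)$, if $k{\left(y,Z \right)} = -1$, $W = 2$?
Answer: $-12321$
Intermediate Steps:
$s{\left(z,R \right)} = -1 + R + z$ ($s{\left(z,R \right)} = \left(z + R\right) - 1 = \left(R + z\right) - 1 = -1 + R + z$)
$s{\left(8,W \right)} \left(-1369\right) = \left(-1 + 2 + 8\right) \left(-1369\right) = 9 \left(-1369\right) = -12321$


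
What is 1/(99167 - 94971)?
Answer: 1/4196 ≈ 0.00023832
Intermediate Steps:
1/(99167 - 94971) = 1/4196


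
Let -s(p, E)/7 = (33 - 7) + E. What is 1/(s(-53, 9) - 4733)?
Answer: -1/4978 ≈ -0.00020088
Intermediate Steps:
s(p, E) = -182 - 7*E (s(p, E) = -7*((33 - 7) + E) = -7*(26 + E) = -182 - 7*E)
1/(s(-53, 9) - 4733) = 1/((-182 - 7*9) - 4733) = 1/((-182 - 63) - 4733) = 1/(-245 - 4733) = 1/(-4978) = -1/4978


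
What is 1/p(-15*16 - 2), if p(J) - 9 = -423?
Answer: -1/414 ≈ -0.0024155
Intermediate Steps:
p(J) = -414 (p(J) = 9 - 423 = -414)
1/p(-15*16 - 2) = 1/(-414) = -1/414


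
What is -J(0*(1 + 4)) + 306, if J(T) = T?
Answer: 306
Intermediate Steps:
-J(0*(1 + 4)) + 306 = -0*(1 + 4) + 306 = -0*5 + 306 = -1*0 + 306 = 0 + 306 = 306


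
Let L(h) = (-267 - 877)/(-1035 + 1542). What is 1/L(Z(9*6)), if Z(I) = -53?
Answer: -39/88 ≈ -0.44318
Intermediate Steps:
L(h) = -88/39 (L(h) = -1144/507 = -1144*1/507 = -88/39)
1/L(Z(9*6)) = 1/(-88/39) = -39/88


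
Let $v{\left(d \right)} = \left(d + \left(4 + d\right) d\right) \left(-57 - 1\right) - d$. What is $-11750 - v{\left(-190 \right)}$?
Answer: $2026760$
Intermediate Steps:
$v{\left(d \right)} = - 59 d - 58 d \left(4 + d\right)$ ($v{\left(d \right)} = \left(d + d \left(4 + d\right)\right) \left(-58\right) - d = \left(- 58 d - 58 d \left(4 + d\right)\right) - d = - 59 d - 58 d \left(4 + d\right)$)
$-11750 - v{\left(-190 \right)} = -11750 - \left(-1\right) \left(-190\right) \left(291 + 58 \left(-190\right)\right) = -11750 - \left(-1\right) \left(-190\right) \left(291 - 11020\right) = -11750 - \left(-1\right) \left(-190\right) \left(-10729\right) = -11750 - -2038510 = -11750 + 2038510 = 2026760$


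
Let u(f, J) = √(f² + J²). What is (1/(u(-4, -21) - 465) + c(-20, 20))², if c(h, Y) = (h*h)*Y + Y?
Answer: 1497243993642310741/23277914912 - 1730458895*√457/23277914912 ≈ 6.4320e+7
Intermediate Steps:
c(h, Y) = Y + Y*h² (c(h, Y) = h²*Y + Y = Y*h² + Y = Y + Y*h²)
u(f, J) = √(J² + f²)
(1/(u(-4, -21) - 465) + c(-20, 20))² = (1/(√((-21)² + (-4)²) - 465) + 20*(1 + (-20)²))² = (1/(√(441 + 16) - 465) + 20*(1 + 400))² = (1/(√457 - 465) + 20*401)² = (1/(-465 + √457) + 8020)² = (8020 + 1/(-465 + √457))²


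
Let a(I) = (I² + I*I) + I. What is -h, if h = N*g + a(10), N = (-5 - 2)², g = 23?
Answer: -1337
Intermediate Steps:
N = 49 (N = (-7)² = 49)
a(I) = I + 2*I² (a(I) = (I² + I²) + I = 2*I² + I = I + 2*I²)
h = 1337 (h = 49*23 + 10*(1 + 2*10) = 1127 + 10*(1 + 20) = 1127 + 10*21 = 1127 + 210 = 1337)
-h = -1*1337 = -1337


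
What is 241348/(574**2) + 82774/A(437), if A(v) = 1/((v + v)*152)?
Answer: 905759205894225/82369 ≈ 1.0996e+10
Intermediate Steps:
A(v) = 1/(304*v) (A(v) = (1/152)/(2*v) = (1/(2*v))*(1/152) = 1/(304*v))
241348/(574**2) + 82774/A(437) = 241348/(574**2) + 82774/(((1/304)/437)) = 241348/329476 + 82774/(((1/304)*(1/437))) = 241348*(1/329476) + 82774/(1/132848) = 60337/82369 + 82774*132848 = 60337/82369 + 10996360352 = 905759205894225/82369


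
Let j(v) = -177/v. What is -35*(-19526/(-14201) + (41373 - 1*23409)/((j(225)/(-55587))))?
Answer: -37224126727799690/837859 ≈ -4.4428e+10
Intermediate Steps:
-35*(-19526/(-14201) + (41373 - 1*23409)/((j(225)/(-55587)))) = -35*(-19526/(-14201) + (41373 - 1*23409)/((-177/225/(-55587)))) = -35*(-19526*(-1/14201) + (41373 - 23409)/((-177*1/225*(-1/55587)))) = -35*(19526/14201 + 17964/((-59/75*(-1/55587)))) = -35*(19526/14201 + 17964/(59/4169025)) = -35*(19526/14201 + 17964*(4169025/59)) = -35*(19526/14201 + 74892365100/59) = -35*1063546477937134/837859 = -37224126727799690/837859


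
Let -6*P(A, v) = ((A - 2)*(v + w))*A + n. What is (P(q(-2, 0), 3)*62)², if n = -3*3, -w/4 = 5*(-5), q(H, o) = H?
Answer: 638320225/9 ≈ 7.0924e+7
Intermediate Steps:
w = 100 (w = -20*(-5) = -4*(-25) = 100)
n = -9
P(A, v) = 3/2 - A*(-2 + A)*(100 + v)/6 (P(A, v) = -(((A - 2)*(v + 100))*A - 9)/6 = -(((-2 + A)*(100 + v))*A - 9)/6 = -(A*(-2 + A)*(100 + v) - 9)/6 = -(-9 + A*(-2 + A)*(100 + v))/6 = 3/2 - A*(-2 + A)*(100 + v)/6)
(P(q(-2, 0), 3)*62)² = ((3/2 - 50/3*(-2)² + (100/3)*(-2) - ⅙*3*(-2)² + (⅓)*(-2)*3)*62)² = ((3/2 - 50/3*4 - 200/3 - ⅙*3*4 - 2)*62)² = ((3/2 - 200/3 - 200/3 - 2 - 2)*62)² = (-815/6*62)² = (-25265/3)² = 638320225/9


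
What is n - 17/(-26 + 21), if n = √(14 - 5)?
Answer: 32/5 ≈ 6.4000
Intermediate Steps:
n = 3 (n = √9 = 3)
n - 17/(-26 + 21) = 3 - 17/(-26 + 21) = 3 - 17/(-5) = 3 - ⅕*(-17) = 3 + 17/5 = 32/5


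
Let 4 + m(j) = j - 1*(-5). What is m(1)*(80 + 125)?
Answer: 410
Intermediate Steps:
m(j) = 1 + j (m(j) = -4 + (j - 1*(-5)) = -4 + (j + 5) = -4 + (5 + j) = 1 + j)
m(1)*(80 + 125) = (1 + 1)*(80 + 125) = 2*205 = 410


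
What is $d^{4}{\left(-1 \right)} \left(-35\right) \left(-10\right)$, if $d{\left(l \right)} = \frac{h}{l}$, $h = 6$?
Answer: $453600$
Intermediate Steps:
$d{\left(l \right)} = \frac{6}{l}$
$d^{4}{\left(-1 \right)} \left(-35\right) \left(-10\right) = \left(\frac{6}{-1}\right)^{4} \left(-35\right) \left(-10\right) = \left(6 \left(-1\right)\right)^{4} \left(-35\right) \left(-10\right) = \left(-6\right)^{4} \left(-35\right) \left(-10\right) = 1296 \left(-35\right) \left(-10\right) = \left(-45360\right) \left(-10\right) = 453600$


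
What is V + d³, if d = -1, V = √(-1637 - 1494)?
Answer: -1 + I*√3131 ≈ -1.0 + 55.955*I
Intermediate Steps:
V = I*√3131 (V = √(-3131) = I*√3131 ≈ 55.955*I)
V + d³ = I*√3131 + (-1)³ = I*√3131 - 1 = -1 + I*√3131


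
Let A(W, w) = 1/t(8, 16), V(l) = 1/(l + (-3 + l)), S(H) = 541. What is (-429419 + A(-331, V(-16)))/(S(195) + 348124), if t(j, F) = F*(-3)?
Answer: -20612113/16735920 ≈ -1.2316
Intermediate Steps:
t(j, F) = -3*F
V(l) = 1/(-3 + 2*l)
A(W, w) = -1/48 (A(W, w) = 1/(-3*16) = 1/(-48) = -1/48)
(-429419 + A(-331, V(-16)))/(S(195) + 348124) = (-429419 - 1/48)/(541 + 348124) = -20612113/48/348665 = -20612113/48*1/348665 = -20612113/16735920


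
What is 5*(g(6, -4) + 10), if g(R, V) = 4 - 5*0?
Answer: 70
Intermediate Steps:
g(R, V) = 4 (g(R, V) = 4 + 0 = 4)
5*(g(6, -4) + 10) = 5*(4 + 10) = 5*14 = 70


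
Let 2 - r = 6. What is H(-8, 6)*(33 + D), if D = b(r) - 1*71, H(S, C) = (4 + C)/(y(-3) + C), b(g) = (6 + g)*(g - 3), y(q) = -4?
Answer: -260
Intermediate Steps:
r = -4 (r = 2 - 1*6 = 2 - 6 = -4)
b(g) = (-3 + g)*(6 + g) (b(g) = (6 + g)*(-3 + g) = (-3 + g)*(6 + g))
H(S, C) = (4 + C)/(-4 + C)
D = -85 (D = (-18 + (-4)² + 3*(-4)) - 1*71 = (-18 + 16 - 12) - 71 = -14 - 71 = -85)
H(-8, 6)*(33 + D) = ((4 + 6)/(-4 + 6))*(33 - 85) = (10/2)*(-52) = ((½)*10)*(-52) = 5*(-52) = -260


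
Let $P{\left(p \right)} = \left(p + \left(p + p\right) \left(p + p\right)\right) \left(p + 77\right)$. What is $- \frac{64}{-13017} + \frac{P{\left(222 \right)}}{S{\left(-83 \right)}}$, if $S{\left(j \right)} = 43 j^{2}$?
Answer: $\frac{768152675242}{3855986859} \approx 199.21$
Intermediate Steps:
$P{\left(p \right)} = \left(77 + p\right) \left(p + 4 p^{2}\right)$ ($P{\left(p \right)} = \left(p + 2 p 2 p\right) \left(77 + p\right) = \left(p + 4 p^{2}\right) \left(77 + p\right) = \left(77 + p\right) \left(p + 4 p^{2}\right)$)
$- \frac{64}{-13017} + \frac{P{\left(222 \right)}}{S{\left(-83 \right)}} = - \frac{64}{-13017} + \frac{222 \left(77 + 4 \cdot 222^{2} + 309 \cdot 222\right)}{43 \left(-83\right)^{2}} = \left(-64\right) \left(- \frac{1}{13017}\right) + \frac{222 \left(77 + 4 \cdot 49284 + 68598\right)}{43 \cdot 6889} = \frac{64}{13017} + \frac{222 \left(77 + 197136 + 68598\right)}{296227} = \frac{64}{13017} + 222 \cdot 265811 \cdot \frac{1}{296227} = \frac{64}{13017} + 59010042 \cdot \frac{1}{296227} = \frac{64}{13017} + \frac{59010042}{296227} = \frac{768152675242}{3855986859}$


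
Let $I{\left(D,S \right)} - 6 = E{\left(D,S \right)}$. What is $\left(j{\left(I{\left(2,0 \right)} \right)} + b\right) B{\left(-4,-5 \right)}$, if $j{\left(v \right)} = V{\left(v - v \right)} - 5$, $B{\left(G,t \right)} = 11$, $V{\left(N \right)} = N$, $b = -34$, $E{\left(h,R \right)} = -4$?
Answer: $-429$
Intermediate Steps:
$I{\left(D,S \right)} = 2$ ($I{\left(D,S \right)} = 6 - 4 = 2$)
$j{\left(v \right)} = -5$ ($j{\left(v \right)} = \left(v - v\right) - 5 = 0 - 5 = -5$)
$\left(j{\left(I{\left(2,0 \right)} \right)} + b\right) B{\left(-4,-5 \right)} = \left(-5 - 34\right) 11 = \left(-39\right) 11 = -429$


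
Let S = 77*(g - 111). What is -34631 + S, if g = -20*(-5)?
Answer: -35478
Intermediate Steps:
g = 100
S = -847 (S = 77*(100 - 111) = 77*(-11) = -847)
-34631 + S = -34631 - 847 = -35478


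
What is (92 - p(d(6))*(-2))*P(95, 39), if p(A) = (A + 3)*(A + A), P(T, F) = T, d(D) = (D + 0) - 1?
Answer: 23940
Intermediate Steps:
d(D) = -1 + D (d(D) = D - 1 = -1 + D)
p(A) = 2*A*(3 + A) (p(A) = (3 + A)*(2*A) = 2*A*(3 + A))
(92 - p(d(6))*(-2))*P(95, 39) = (92 - 2*(-1 + 6)*(3 + (-1 + 6))*(-2))*95 = (92 - 2*5*(3 + 5)*(-2))*95 = (92 - 2*5*8*(-2))*95 = (92 - 1*80*(-2))*95 = (92 - 80*(-2))*95 = (92 + 160)*95 = 252*95 = 23940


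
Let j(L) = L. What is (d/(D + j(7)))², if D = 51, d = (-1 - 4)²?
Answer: 625/3364 ≈ 0.18579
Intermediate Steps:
d = 25 (d = (-5)² = 25)
(d/(D + j(7)))² = (25/(51 + 7))² = (25/58)² = 625/3364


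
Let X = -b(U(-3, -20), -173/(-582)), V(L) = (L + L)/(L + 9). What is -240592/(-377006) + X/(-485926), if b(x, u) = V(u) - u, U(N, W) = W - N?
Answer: 3756863670408851/5886983817157044 ≈ 0.63816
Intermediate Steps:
V(L) = 2*L/(9 + L) (V(L) = (2*L)/(9 + L) = 2*L/(9 + L))
b(x, u) = -u + 2*u/(9 + u) (b(x, u) = 2*u/(9 + u) - u = -u + 2*u/(9 + u))
X = 734731/3149202 (X = -(-173/(-582))*(-7 - (-173)/(-582))/(9 - 173/(-582)) = -(-173*(-1/582))*(-7 - (-173)*(-1)/582)/(9 - 173*(-1/582)) = -173*(-7 - 1*173/582)/(582*(9 + 173/582)) = -173*(-7 - 173/582)/(582*5411/582) = -173*582*(-4247)/(582*5411*582) = -1*(-734731/3149202) = 734731/3149202 ≈ 0.23331)
-240592/(-377006) + X/(-485926) = -240592/(-377006) + (734731/3149202)/(-485926) = -240592*(-1/377006) + (734731/3149202)*(-1/485926) = 120296/188503 - 734731/1530279131052 = 3756863670408851/5886983817157044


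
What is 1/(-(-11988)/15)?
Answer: 5/3996 ≈ 0.0012513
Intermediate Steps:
1/(-(-11988)/15) = 1/(-2997*(-4/15)) = 1/(3996/5) = 5/3996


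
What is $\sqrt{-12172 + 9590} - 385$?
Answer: $-385 + i \sqrt{2582} \approx -385.0 + 50.813 i$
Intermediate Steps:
$\sqrt{-12172 + 9590} - 385 = \sqrt{-2582} - 385 = i \sqrt{2582} - 385 = -385 + i \sqrt{2582}$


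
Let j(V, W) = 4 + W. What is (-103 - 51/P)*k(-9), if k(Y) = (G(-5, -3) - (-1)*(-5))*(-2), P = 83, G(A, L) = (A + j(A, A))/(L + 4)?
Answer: -189200/83 ≈ -2279.5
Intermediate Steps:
G(A, L) = (4 + 2*A)/(4 + L) (G(A, L) = (A + (4 + A))/(L + 4) = (4 + 2*A)/(4 + L))
k(Y) = 22 (k(Y) = (2*(2 - 5)/(4 - 3) - (-1)*(-5))*(-2) = (2*(-3)/1 - 1*5)*(-2) = (2*1*(-3) - 5)*(-2) = (-6 - 5)*(-2) = -11*(-2) = 22)
(-103 - 51/P)*k(-9) = (-103 - 51/83)*22 = -8600/83*22 = -189200/83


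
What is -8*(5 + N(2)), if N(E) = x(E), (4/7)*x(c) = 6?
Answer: -124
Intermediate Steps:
x(c) = 21/2 (x(c) = (7/4)*6 = 21/2)
N(E) = 21/2
-8*(5 + N(2)) = -8*(5 + 21/2) = -8*31/2 = -124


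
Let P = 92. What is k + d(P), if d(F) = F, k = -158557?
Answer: -158465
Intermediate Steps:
k + d(P) = -158557 + 92 = -158465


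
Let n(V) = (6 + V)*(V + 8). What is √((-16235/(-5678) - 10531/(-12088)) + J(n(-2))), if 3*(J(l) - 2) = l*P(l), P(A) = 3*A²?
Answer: √14089499629425682/1009348 ≈ 117.60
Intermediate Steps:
n(V) = (6 + V)*(8 + V)
J(l) = 2 + l³ (J(l) = 2 + (l*(3*l²))/3 = 2 + (3*l³)/3 = 2 + l³)
√((-16235/(-5678) - 10531/(-12088)) + J(n(-2))) = √((-16235/(-5678) - 10531/(-12088)) + (2 + (48 + (-2)² + 14*(-2))³)) = √((-16235*(-1/5678) - 10531*(-1/12088)) + (2 + (48 + 4 - 28)³)) = √((955/334 + 10531/12088) + (2 + 24³)) = √(7530697/2018696 + (2 + 13824)) = √(7530697/2018696 + 13826) = √(27918021593/2018696) = √14089499629425682/1009348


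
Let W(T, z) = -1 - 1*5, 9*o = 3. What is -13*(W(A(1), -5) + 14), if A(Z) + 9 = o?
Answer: -104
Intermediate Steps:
o = ⅓ (o = (⅑)*3 = ⅓ ≈ 0.33333)
A(Z) = -26/3 (A(Z) = -9 + ⅓ = -26/3)
W(T, z) = -6 (W(T, z) = -1 - 5 = -6)
-13*(W(A(1), -5) + 14) = -13*(-6 + 14) = -13*8 = -104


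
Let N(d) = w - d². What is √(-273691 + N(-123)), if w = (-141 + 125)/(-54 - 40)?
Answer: 2*I*√159500751/47 ≈ 537.42*I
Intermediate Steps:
w = 8/47 (w = -16/(-94) = -16*(-1/94) = 8/47 ≈ 0.17021)
N(d) = 8/47 - d²
√(-273691 + N(-123)) = √(-273691 + (8/47 - 1*(-123)²)) = √(-273691 + (8/47 - 1*15129)) = √(-273691 + (8/47 - 15129)) = √(-273691 - 711055/47) = √(-13574532/47) = 2*I*√159500751/47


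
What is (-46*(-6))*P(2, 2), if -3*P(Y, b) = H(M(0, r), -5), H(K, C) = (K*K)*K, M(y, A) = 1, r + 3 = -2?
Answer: -92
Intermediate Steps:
r = -5 (r = -3 - 2 = -5)
H(K, C) = K**3 (H(K, C) = K**2*K = K**3)
P(Y, b) = -1/3 (P(Y, b) = -1/3*1**3 = -1/3*1 = -1/3)
(-46*(-6))*P(2, 2) = -46*(-6)*(-1/3) = 276*(-1/3) = -92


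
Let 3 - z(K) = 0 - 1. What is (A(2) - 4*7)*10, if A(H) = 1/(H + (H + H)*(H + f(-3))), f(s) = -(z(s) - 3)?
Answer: -835/3 ≈ -278.33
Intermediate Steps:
z(K) = 4 (z(K) = 3 - (0 - 1) = 3 - 1*(-1) = 3 + 1 = 4)
f(s) = -1 (f(s) = -(4 - 3) = -1*1 = -1)
A(H) = 1/(H + 2*H*(-1 + H)) (A(H) = 1/(H + (H + H)*(H - 1)) = 1/(H + (2*H)*(-1 + H)) = 1/(H + 2*H*(-1 + H)))
(A(2) - 4*7)*10 = (1/(2*(-1 + 2*2)) - 4*7)*10 = (1/(2*(-1 + 4)) - 28)*10 = ((½)/3 - 28)*10 = ((½)*(⅓) - 28)*10 = (⅙ - 28)*10 = -167/6*10 = -835/3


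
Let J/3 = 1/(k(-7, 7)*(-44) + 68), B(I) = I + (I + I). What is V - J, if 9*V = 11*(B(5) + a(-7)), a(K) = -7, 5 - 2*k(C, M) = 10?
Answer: 15637/1602 ≈ 9.7609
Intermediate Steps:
k(C, M) = -5/2 (k(C, M) = 5/2 - ½*10 = 5/2 - 5 = -5/2)
B(I) = 3*I (B(I) = I + 2*I = 3*I)
J = 3/178 (J = 3/(-5/2*(-44) + 68) = 3/(110 + 68) = 3/178 ≈ 0.016854)
V = 88/9 (V = (11*(3*5 - 7))/9 = (11*(15 - 7))/9 = (11*8)/9 = (⅑)*88 = 88/9 ≈ 9.7778)
V - J = 88/9 - 1*3/178 = 88/9 - 3/178 = 15637/1602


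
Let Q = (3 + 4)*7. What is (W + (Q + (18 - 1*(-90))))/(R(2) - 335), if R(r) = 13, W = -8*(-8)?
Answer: -221/322 ≈ -0.68634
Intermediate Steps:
W = 64
Q = 49 (Q = 7*7 = 49)
(W + (Q + (18 - 1*(-90))))/(R(2) - 335) = (64 + (49 + (18 - 1*(-90))))/(13 - 335) = (64 + (49 + (18 + 90)))/(-322) = (64 + (49 + 108))*(-1/322) = (64 + 157)*(-1/322) = 221*(-1/322) = -221/322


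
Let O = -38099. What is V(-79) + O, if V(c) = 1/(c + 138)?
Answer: -2247840/59 ≈ -38099.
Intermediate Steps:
V(c) = 1/(138 + c)
V(-79) + O = 1/(138 - 79) - 38099 = 1/59 - 38099 = -2247840/59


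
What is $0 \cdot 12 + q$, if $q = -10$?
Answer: $-10$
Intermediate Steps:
$0 \cdot 12 + q = 0 \cdot 12 - 10 = 0 - 10 = -10$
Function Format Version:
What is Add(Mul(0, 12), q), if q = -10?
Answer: -10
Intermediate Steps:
Add(Mul(0, 12), q) = Add(Mul(0, 12), -10) = Add(0, -10) = -10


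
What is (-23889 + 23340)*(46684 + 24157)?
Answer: -38891709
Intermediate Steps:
(-23889 + 23340)*(46684 + 24157) = -549*70841 = -38891709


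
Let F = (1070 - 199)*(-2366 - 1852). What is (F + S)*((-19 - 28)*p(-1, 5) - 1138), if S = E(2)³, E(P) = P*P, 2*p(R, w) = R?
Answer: 4094465703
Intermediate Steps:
p(R, w) = R/2
E(P) = P²
F = -3673878 (F = 871*(-4218) = -3673878)
S = 64 (S = (2²)³ = 4³ = 64)
(F + S)*((-19 - 28)*p(-1, 5) - 1138) = (-3673878 + 64)*((-19 - 28)*((½)*(-1)) - 1138) = -3673814*(-47*(-½) - 1138) = -3673814*(47/2 - 1138) = -3673814*(-2229/2) = 4094465703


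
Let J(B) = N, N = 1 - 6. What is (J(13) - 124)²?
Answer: 16641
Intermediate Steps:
N = -5
J(B) = -5
(J(13) - 124)² = (-5 - 124)² = (-129)² = 16641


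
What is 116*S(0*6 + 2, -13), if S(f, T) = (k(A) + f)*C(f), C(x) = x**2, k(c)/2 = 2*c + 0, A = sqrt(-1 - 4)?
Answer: 928 + 1856*I*sqrt(5) ≈ 928.0 + 4150.1*I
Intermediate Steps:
A = I*sqrt(5) (A = sqrt(-5) = I*sqrt(5) ≈ 2.2361*I)
k(c) = 4*c (k(c) = 2*(2*c + 0) = 2*(2*c) = 4*c)
S(f, T) = f**2*(f + 4*I*sqrt(5)) (S(f, T) = (4*(I*sqrt(5)) + f)*f**2 = (4*I*sqrt(5) + f)*f**2 = (f + 4*I*sqrt(5))*f**2 = f**2*(f + 4*I*sqrt(5)))
116*S(0*6 + 2, -13) = 116*((0*6 + 2)**2*((0*6 + 2) + 4*I*sqrt(5))) = 116*((0 + 2)**2*((0 + 2) + 4*I*sqrt(5))) = 116*(2**2*(2 + 4*I*sqrt(5))) = 116*(4*(2 + 4*I*sqrt(5))) = 116*(8 + 16*I*sqrt(5)) = 928 + 1856*I*sqrt(5)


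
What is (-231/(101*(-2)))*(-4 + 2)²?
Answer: 462/101 ≈ 4.5743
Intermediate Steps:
(-231/(101*(-2)))*(-4 + 2)² = -231/(-202)*(-2)² = -231*(-1/202)*4 = (231/202)*4 = 462/101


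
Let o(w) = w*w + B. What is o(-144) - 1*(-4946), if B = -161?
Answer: 25521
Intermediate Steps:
o(w) = -161 + w² (o(w) = w*w - 161 = w² - 161 = -161 + w²)
o(-144) - 1*(-4946) = (-161 + (-144)²) - 1*(-4946) = (-161 + 20736) + 4946 = 20575 + 4946 = 25521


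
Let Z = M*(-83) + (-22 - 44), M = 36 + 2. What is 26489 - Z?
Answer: 29709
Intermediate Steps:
M = 38
Z = -3220 (Z = 38*(-83) + (-22 - 44) = -3154 - 66 = -3220)
26489 - Z = 26489 - 1*(-3220) = 26489 + 3220 = 29709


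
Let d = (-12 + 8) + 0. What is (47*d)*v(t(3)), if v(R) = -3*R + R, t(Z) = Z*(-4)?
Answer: -4512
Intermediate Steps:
t(Z) = -4*Z
d = -4 (d = -4 + 0 = -4)
v(R) = -2*R
(47*d)*v(t(3)) = (47*(-4))*(-(-8)*3) = -(-376)*(-12) = -188*24 = -4512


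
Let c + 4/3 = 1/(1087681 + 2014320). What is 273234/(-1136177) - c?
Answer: 1650709846925/1510466652933 ≈ 1.0928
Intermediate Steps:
c = -12408001/9306003 (c = -4/3 + 1/(1087681 + 2014320) = -4/3 + 1/3102001 = -12408001/9306003 ≈ -1.3333)
273234/(-1136177) - c = 273234/(-1136177) - 1*(-12408001/9306003) = 273234*(-1/1136177) + 12408001/9306003 = -273234/1136177 + 12408001/9306003 = 1650709846925/1510466652933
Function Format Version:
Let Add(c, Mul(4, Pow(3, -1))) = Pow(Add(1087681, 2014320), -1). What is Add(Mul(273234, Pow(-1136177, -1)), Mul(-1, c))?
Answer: Rational(1650709846925, 1510466652933) ≈ 1.0928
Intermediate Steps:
c = Rational(-12408001, 9306003) (c = Add(Rational(-4, 3), Pow(Add(1087681, 2014320), -1)) = Add(Rational(-4, 3), Pow(3102001, -1)) = Add(Rational(-4, 3), Rational(1, 3102001)) = Rational(-12408001, 9306003) ≈ -1.3333)
Add(Mul(273234, Pow(-1136177, -1)), Mul(-1, c)) = Add(Mul(273234, Pow(-1136177, -1)), Mul(-1, Rational(-12408001, 9306003))) = Add(Mul(273234, Rational(-1, 1136177)), Rational(12408001, 9306003)) = Add(Rational(-273234, 1136177), Rational(12408001, 9306003)) = Rational(1650709846925, 1510466652933)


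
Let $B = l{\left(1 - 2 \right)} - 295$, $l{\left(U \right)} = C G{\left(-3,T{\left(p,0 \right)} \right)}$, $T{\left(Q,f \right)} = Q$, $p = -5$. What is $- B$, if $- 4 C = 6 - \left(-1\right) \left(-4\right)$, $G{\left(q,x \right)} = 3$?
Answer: $\frac{593}{2} \approx 296.5$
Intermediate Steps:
$C = - \frac{1}{2}$ ($C = - \frac{6 - \left(-1\right) \left(-4\right)}{4} = - \frac{6 - 4}{4} = \left(- \frac{1}{4}\right) 2 = - \frac{1}{2} \approx -0.5$)
$l{\left(U \right)} = - \frac{3}{2}$ ($l{\left(U \right)} = \left(- \frac{1}{2}\right) 3 = - \frac{3}{2}$)
$B = - \frac{593}{2}$ ($B = - \frac{3}{2} - 295 = - \frac{593}{2} \approx -296.5$)
$- B = \left(-1\right) \left(- \frac{593}{2}\right) = \frac{593}{2}$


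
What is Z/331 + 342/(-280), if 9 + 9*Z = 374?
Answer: -458309/417060 ≈ -1.0989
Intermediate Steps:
Z = 365/9 (Z = -1 + (⅑)*374 = -1 + 374/9 = 365/9 ≈ 40.556)
Z/331 + 342/(-280) = (365/9)/331 + 342/(-280) = (365/9)*(1/331) + 342*(-1/280) = 365/2979 - 171/140 = -458309/417060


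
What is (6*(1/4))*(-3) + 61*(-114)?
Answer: -13917/2 ≈ -6958.5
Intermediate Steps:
(6*(1/4))*(-3) + 61*(-114) = (6*(1*(1/4)))*(-3) - 6954 = (6*(1/4))*(-3) - 6954 = (3/2)*(-3) - 6954 = -9/2 - 6954 = -13917/2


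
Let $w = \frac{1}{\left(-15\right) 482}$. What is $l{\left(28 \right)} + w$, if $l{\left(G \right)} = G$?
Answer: $\frac{202439}{7230} \approx 28.0$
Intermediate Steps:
$w = - \frac{1}{7230}$ ($w = \frac{1}{-7230} = - \frac{1}{7230} \approx -0.00013831$)
$l{\left(28 \right)} + w = 28 - \frac{1}{7230} = \frac{202439}{7230}$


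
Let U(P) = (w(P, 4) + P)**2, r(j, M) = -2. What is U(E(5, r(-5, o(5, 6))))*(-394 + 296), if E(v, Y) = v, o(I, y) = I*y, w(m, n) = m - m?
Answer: -2450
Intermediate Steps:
w(m, n) = 0
U(P) = P**2 (U(P) = (0 + P)**2 = P**2)
U(E(5, r(-5, o(5, 6))))*(-394 + 296) = 5**2*(-394 + 296) = 25*(-98) = -2450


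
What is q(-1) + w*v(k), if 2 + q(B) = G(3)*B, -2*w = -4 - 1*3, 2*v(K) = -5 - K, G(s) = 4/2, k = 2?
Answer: -65/4 ≈ -16.250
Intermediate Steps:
G(s) = 2 (G(s) = 4*(1/2) = 2)
v(K) = -5/2 - K/2 (v(K) = (-5 - K)/2 = -5/2 - K/2)
w = 7/2 (w = -(-4 - 1*3)/2 = -(-4 - 3)/2 = -1/2*(-7) = 7/2 ≈ 3.5000)
q(B) = -2 + 2*B
q(-1) + w*v(k) = (-2 + 2*(-1)) + 7*(-5/2 - 1/2*2)/2 = (-2 - 2) + 7*(-5/2 - 1)/2 = -4 + (7/2)*(-7/2) = -4 - 49/4 = -65/4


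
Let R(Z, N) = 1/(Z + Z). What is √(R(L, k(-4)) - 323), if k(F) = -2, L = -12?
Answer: I*√46518/12 ≈ 17.973*I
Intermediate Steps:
R(Z, N) = 1/(2*Z)
√(R(L, k(-4)) - 323) = √((½)/(-12) - 323) = √((½)*(-1/12) - 323) = √(-1/24 - 323) = √(-7753/24) = I*√46518/12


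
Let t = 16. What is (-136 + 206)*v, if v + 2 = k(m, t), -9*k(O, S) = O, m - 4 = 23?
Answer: -350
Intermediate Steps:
m = 27 (m = 4 + 23 = 27)
k(O, S) = -O/9
v = -5 (v = -2 - ⅑*27 = -2 - 3 = -5)
(-136 + 206)*v = (-136 + 206)*(-5) = 70*(-5) = -350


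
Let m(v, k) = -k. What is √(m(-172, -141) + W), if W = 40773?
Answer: 3*√4546 ≈ 202.27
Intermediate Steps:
√(m(-172, -141) + W) = √(-1*(-141) + 40773) = √(141 + 40773) = √40914 = 3*√4546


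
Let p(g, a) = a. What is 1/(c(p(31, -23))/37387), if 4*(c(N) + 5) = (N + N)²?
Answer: 37387/524 ≈ 71.349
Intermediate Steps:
c(N) = -5 + N² (c(N) = -5 + (N + N)²/4 = -5 + (2*N)²/4 = -5 + (4*N²)/4 = -5 + N²)
1/(c(p(31, -23))/37387) = 1/((-5 + (-23)²)/37387) = 1/((-5 + 529)*(1/37387)) = 1/(524*(1/37387)) = 1/(524/37387) = 37387/524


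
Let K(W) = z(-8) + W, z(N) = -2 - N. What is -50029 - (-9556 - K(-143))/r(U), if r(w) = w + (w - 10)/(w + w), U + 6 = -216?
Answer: -1230958445/24584 ≈ -50072.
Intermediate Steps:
U = -222 (U = -6 - 216 = -222)
r(w) = w + (-10 + w)/(2*w) (r(w) = w + (-10 + w)/((2*w)) = w + (-10 + w)*(1/(2*w)) = w + (-10 + w)/(2*w))
K(W) = 6 + W (K(W) = (-2 - 1*(-8)) + W = (-2 + 8) + W = 6 + W)
-50029 - (-9556 - K(-143))/r(U) = -50029 - (-9556 - (6 - 143))/(½ - 222 - 5/(-222)) = -50029 - (-9556 - 1*(-137))/(½ - 222 - 5*(-1/222)) = -50029 - (-9556 + 137)/(½ - 222 + 5/222) = -50029 - (-9419)/(-24584/111) = -50029 - (-9419)*(-111)/24584 = -50029 - 1*1045509/24584 = -50029 - 1045509/24584 = -1230958445/24584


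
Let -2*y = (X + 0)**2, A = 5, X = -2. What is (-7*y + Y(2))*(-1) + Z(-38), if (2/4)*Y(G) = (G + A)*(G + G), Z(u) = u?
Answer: -108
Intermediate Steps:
y = -2 (y = -(-2 + 0)**2/2 = -1/2*(-2)**2 = -1/2*4 = -2)
Y(G) = 4*G*(5 + G) (Y(G) = 2*((G + 5)*(G + G)) = 2*((5 + G)*(2*G)) = 2*(2*G*(5 + G)) = 4*G*(5 + G))
(-7*y + Y(2))*(-1) + Z(-38) = (-7*(-2) + 4*2*(5 + 2))*(-1) - 38 = (14 + 4*2*7)*(-1) - 38 = (14 + 56)*(-1) - 38 = 70*(-1) - 38 = -70 - 38 = -108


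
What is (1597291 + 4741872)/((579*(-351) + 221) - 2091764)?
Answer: -6339163/2294772 ≈ -2.7624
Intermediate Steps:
(1597291 + 4741872)/((579*(-351) + 221) - 2091764) = 6339163/((-203229 + 221) - 2091764) = 6339163/(-203008 - 2091764) = 6339163/(-2294772) = 6339163*(-1/2294772) = -6339163/2294772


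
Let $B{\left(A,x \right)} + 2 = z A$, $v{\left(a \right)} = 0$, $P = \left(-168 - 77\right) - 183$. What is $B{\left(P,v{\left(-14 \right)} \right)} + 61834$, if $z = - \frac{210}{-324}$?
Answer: $\frac{1661974}{27} \approx 61555.0$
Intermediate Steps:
$P = -428$ ($P = -245 - 183 = -428$)
$z = \frac{35}{54}$ ($z = \left(-210\right) \left(- \frac{1}{324}\right) = \frac{35}{54} \approx 0.64815$)
$B{\left(A,x \right)} = -2 + \frac{35 A}{54}$
$B{\left(P,v{\left(-14 \right)} \right)} + 61834 = \left(-2 + \frac{35}{54} \left(-428\right)\right) + 61834 = \left(-2 - \frac{7490}{27}\right) + 61834 = - \frac{7544}{27} + 61834 = \frac{1661974}{27}$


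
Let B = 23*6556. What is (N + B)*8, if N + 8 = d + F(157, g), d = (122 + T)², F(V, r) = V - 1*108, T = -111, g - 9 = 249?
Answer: 1207600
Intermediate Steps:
g = 258 (g = 9 + 249 = 258)
B = 150788
F(V, r) = -108 + V (F(V, r) = V - 108 = -108 + V)
d = 121 (d = (122 - 111)² = 11² = 121)
N = 162 (N = -8 + (121 + (-108 + 157)) = -8 + (121 + 49) = -8 + 170 = 162)
(N + B)*8 = (162 + 150788)*8 = 150950*8 = 1207600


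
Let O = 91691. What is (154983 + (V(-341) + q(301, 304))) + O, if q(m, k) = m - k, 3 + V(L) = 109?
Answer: 246777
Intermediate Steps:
V(L) = 106 (V(L) = -3 + 109 = 106)
(154983 + (V(-341) + q(301, 304))) + O = (154983 + (106 + (301 - 1*304))) + 91691 = (154983 + (106 + (301 - 304))) + 91691 = (154983 + (106 - 3)) + 91691 = (154983 + 103) + 91691 = 155086 + 91691 = 246777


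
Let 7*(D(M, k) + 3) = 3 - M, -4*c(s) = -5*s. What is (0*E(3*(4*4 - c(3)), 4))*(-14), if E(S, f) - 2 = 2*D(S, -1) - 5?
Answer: 0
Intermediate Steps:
c(s) = 5*s/4 (c(s) = -(-5)*s/4 = 5*s/4)
D(M, k) = -18/7 - M/7 (D(M, k) = -3 + (3 - M)/7 = -3 + (3/7 - M/7) = -18/7 - M/7)
E(S, f) = -57/7 - 2*S/7 (E(S, f) = 2 + (2*(-18/7 - S/7) - 5) = 2 + ((-36/7 - 2*S/7) - 5) = 2 + (-71/7 - 2*S/7) = -57/7 - 2*S/7)
(0*E(3*(4*4 - c(3)), 4))*(-14) = (0*(-57/7 - 6*(4*4 - 5*3/4)/7))*(-14) = (0*(-57/7 - 6*(16 - 1*15/4)/7))*(-14) = (0*(-57/7 - 6*(16 - 15/4)/7))*(-14) = (0*(-57/7 - 6*49/(7*4)))*(-14) = (0*(-57/7 - 2/7*147/4))*(-14) = (0*(-57/7 - 21/2))*(-14) = (0*(-261/14))*(-14) = 0*(-14) = 0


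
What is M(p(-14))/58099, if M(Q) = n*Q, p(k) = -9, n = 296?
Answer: -2664/58099 ≈ -0.045853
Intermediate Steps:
M(Q) = 296*Q
M(p(-14))/58099 = (296*(-9))/58099 = -2664*1/58099 = -2664/58099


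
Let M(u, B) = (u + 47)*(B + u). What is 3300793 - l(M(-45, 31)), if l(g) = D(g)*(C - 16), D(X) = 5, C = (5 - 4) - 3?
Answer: 3300883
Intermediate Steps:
C = -2 (C = 1 - 3 = -2)
M(u, B) = (47 + u)*(B + u)
l(g) = -90 (l(g) = 5*(-2 - 16) = 5*(-18) = -90)
3300793 - l(M(-45, 31)) = 3300793 - 1*(-90) = 3300793 + 90 = 3300883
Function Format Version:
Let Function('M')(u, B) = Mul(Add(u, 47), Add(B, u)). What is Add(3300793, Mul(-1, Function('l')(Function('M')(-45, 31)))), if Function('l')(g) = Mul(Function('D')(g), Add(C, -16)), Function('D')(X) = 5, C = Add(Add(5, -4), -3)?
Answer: 3300883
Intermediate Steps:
C = -2 (C = Add(1, -3) = -2)
Function('M')(u, B) = Mul(Add(47, u), Add(B, u))
Function('l')(g) = -90 (Function('l')(g) = Mul(5, Add(-2, -16)) = Mul(5, -18) = -90)
Add(3300793, Mul(-1, Function('l')(Function('M')(-45, 31)))) = Add(3300793, Mul(-1, -90)) = Add(3300793, 90) = 3300883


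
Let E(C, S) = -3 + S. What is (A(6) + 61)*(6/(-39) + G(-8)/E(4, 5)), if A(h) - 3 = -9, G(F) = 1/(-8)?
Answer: -2475/208 ≈ -11.899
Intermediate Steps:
G(F) = -⅛
A(h) = -6 (A(h) = 3 - 9 = -6)
(A(6) + 61)*(6/(-39) + G(-8)/E(4, 5)) = (-6 + 61)*(6/(-39) - 1/(8*(-3 + 5))) = 55*(6*(-1/39) - ⅛/2) = 55*(-2/13 - ⅛*½) = 55*(-2/13 - 1/16) = 55*(-45/208) = -2475/208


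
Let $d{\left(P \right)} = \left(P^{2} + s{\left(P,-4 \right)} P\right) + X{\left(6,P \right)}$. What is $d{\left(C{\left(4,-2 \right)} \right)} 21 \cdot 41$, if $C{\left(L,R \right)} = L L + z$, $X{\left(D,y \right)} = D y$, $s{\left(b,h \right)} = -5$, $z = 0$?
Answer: $234192$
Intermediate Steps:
$C{\left(L,R \right)} = L^{2}$ ($C{\left(L,R \right)} = L L + 0 = L^{2} + 0 = L^{2}$)
$d{\left(P \right)} = P + P^{2}$ ($d{\left(P \right)} = \left(P^{2} - 5 P\right) + 6 P = P + P^{2}$)
$d{\left(C{\left(4,-2 \right)} \right)} 21 \cdot 41 = 4^{2} \left(1 + 4^{2}\right) 21 \cdot 41 = 16 \left(1 + 16\right) 21 \cdot 41 = 16 \cdot 17 \cdot 21 \cdot 41 = 272 \cdot 21 \cdot 41 = 5712 \cdot 41 = 234192$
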